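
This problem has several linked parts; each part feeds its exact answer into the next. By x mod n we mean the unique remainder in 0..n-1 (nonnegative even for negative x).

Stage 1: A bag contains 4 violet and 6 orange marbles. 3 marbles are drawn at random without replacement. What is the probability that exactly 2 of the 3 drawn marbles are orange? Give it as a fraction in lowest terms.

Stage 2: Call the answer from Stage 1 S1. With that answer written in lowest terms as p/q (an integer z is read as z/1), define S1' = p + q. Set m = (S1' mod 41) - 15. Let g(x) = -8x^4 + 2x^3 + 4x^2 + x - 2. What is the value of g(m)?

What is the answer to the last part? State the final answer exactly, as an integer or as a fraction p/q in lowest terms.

-168782

Stage 1: total draws C(10,3) = 120; favorable C(6,2)*C(4,1) = 60; P = 1/2; answer 1/2
Stage 2: S1 = 1/2; threaded value p + q = 3; m = -12; -8*(-12)^4 + 2*(-12)^3 + 4*(-12)^2 + 1*(-12)^1 - 2 = (-165888) + (-3456) + (576) + (-12) + (-2) = -168782; answer -168782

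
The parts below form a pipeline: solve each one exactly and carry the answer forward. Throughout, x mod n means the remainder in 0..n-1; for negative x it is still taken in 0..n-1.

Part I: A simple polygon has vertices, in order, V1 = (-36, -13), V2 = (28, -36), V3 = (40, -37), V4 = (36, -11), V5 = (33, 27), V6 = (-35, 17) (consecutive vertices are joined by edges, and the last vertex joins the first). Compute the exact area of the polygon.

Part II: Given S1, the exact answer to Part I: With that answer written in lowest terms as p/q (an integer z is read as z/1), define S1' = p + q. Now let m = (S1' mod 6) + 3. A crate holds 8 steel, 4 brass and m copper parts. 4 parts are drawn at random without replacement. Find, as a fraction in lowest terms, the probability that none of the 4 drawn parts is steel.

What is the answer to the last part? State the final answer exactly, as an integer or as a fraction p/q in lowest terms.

1/26

Part I: cross terms: (-36*-36 - 28*-13)=1660, (28*-37 - 40*-36)=404, (40*-11 - 36*-37)=892, (36*27 - 33*-11)=1335, (33*17 - -35*27)=1506, (-35*-13 - -36*17)=1067; twice the area = |6864| = 6864; area = 3432; answer 3432
Part II: S1 = 3432; threaded value p + q = 3433; m = 4; total draws C(16,4) = 1820; favorable C(8,4) = 70; P = 1/26; answer 1/26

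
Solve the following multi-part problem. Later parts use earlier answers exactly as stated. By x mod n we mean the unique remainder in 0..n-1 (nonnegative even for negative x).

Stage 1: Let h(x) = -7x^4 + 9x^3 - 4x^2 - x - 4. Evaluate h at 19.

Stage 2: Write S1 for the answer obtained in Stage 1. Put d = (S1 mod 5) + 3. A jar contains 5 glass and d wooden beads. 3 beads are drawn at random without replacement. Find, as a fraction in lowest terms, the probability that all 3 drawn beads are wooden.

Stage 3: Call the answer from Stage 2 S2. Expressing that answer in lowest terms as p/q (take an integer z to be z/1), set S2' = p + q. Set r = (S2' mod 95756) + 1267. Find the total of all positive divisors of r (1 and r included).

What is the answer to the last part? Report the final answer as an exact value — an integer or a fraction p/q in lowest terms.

3066

Stage 1: -7*(19)^4 + 9*(19)^3 - 4*(19)^2 - 1*(19)^1 - 4 = (-912247) + (61731) + (-1444) + (-19) + (-4) = -851983; answer -851983
Stage 2: S1 = -851983; d = 5; total draws C(10,3) = 120; favorable C(5,3) = 10; P = 1/12; answer 1/12
Stage 3: S2 = 1/12; threaded value p + q = 13; r = 1280; 1280 = 2^8 * 5; sigma = (1 + 2 + 4 + 8 + 16 + 32 + 64 + 128 + 256) * (1 + 5) = 511 * 6 = 3066; answer 3066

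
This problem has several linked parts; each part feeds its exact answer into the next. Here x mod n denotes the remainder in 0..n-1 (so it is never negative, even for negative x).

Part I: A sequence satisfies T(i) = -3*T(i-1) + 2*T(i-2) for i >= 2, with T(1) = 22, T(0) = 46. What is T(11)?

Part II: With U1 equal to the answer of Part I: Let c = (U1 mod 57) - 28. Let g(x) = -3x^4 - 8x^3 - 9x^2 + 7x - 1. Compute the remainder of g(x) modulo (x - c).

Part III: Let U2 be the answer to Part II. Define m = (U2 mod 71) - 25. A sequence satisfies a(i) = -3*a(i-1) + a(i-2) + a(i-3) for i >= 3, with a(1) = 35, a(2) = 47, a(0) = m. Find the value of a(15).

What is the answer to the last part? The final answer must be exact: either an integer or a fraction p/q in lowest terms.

Part I: T(2) = -3*(22) + 2*(46) = 26; iterating: T(2)=26, T(3)=-34, T(4)=154, T(5)=-530, T(6)=1898, T(7)=-6754, T(8)=24058, T(9)=-85682, T(10)=305162, T(11)=-1086850; answer -1086850
Part II: U1 = -1086850; c = -2; remainder = value at the root: -3*(-2)^4 - 8*(-2)^3 - 9*(-2)^2 + 7*(-2)^1 - 1 = (-48) + (64) + (-36) + (-14) + (-1) = -35; answer -35
Part III: U2 = -35; m = 11; a(3) = -3*(47) + 1*(35) + 1*(11) = -95; iterating: a(3)=-95, a(4)=367, a(5)=-1149, a(6)=3719, a(7)=-11939, a(8)=38387, a(9)=-123381, a(10)=396591, a(11)=-1274767, a(12)=4097511, a(13)=-13170709, a(14)=42334871, a(15)=-136077811; answer -136077811

-136077811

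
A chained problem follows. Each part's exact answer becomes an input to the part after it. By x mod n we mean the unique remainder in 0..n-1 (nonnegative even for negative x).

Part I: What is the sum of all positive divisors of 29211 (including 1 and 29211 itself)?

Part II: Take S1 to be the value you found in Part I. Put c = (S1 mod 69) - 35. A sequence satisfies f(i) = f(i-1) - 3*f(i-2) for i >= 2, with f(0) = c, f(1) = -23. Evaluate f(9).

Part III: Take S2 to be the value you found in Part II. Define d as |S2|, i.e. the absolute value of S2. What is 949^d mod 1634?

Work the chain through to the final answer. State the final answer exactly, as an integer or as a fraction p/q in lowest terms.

229

Part I: 29211 = 3 * 7 * 13 * 107; sigma = (1 + 3) * (1 + 7) * (1 + 13) * (1 + 107) = 4 * 8 * 14 * 108 = 48384; answer 48384
Part II: S1 = 48384; c = -20; f(2) = 1*(-23) - 3*(-20) = 37; iterating: f(2)=37, f(3)=106, f(4)=-5, f(5)=-323, f(6)=-308, f(7)=661, f(8)=1585, f(9)=-398; answer -398
Part III: S2 = -398; d = 398; squarings mod 1634: 949^1=949, 949^2=267, 949^4=1027, 949^8=799, 949^16=1141, 949^32=1217, 949^64=685, 949^128=267, 949^256=1027; 949^398 = 949^2 * 949^4 * 949^8 * 949^128 * 949^256 = 229 (mod 1634); answer 229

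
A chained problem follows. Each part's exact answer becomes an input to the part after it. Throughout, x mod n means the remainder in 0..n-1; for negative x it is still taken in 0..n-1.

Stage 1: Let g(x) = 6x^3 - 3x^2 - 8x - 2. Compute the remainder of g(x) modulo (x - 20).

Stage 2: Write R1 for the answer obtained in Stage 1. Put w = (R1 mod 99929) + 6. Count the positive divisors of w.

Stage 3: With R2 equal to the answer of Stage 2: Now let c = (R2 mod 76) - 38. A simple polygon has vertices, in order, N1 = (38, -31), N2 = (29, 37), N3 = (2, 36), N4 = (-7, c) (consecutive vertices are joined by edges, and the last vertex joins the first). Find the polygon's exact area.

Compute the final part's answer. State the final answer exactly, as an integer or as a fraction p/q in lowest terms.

Stage 1: remainder = value at the root: 6*(20)^3 - 3*(20)^2 - 8*(20)^1 - 2 = (48000) + (-1200) + (-160) + (-2) = 46638; answer 46638
Stage 2: R1 = 46638; w = 46644; 46644 = 2^2 * 3 * 13^2 * 23; number of divisors = (2+1) * (1+1) * (2+1) * (1+1) = 36; answer 36
Stage 3: R2 = 36; c = -2; cross terms: (38*37 - 29*-31)=2305, (29*36 - 2*37)=970, (2*-2 - -7*36)=248, (-7*-31 - 38*-2)=293; twice the area = |3816| = 3816; area = 1908; answer 1908

1908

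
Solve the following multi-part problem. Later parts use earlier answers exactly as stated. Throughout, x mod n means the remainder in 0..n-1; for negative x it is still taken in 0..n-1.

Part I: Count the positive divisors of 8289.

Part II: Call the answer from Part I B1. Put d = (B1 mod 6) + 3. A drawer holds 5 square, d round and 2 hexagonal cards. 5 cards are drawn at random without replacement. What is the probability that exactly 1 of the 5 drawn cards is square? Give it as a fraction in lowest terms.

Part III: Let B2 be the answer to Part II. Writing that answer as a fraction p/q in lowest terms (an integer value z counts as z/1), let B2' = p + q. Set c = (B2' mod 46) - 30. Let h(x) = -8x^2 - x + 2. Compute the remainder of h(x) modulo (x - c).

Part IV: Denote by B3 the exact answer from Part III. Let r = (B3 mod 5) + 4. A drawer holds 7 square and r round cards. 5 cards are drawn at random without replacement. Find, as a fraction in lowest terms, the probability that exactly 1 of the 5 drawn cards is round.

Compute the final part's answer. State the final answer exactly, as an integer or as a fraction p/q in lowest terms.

35/286

Part I: 8289 = 3^3 * 307; number of divisors = (3+1) * (1+1) = 8; answer 8
Part II: B1 = 8; d = 5; total draws C(12,5) = 792; favorable C(5,1)*C(7,4) = 175; P = 175/792; answer 175/792
Part III: B2 = 175/792; threaded value p + q = 967; c = -29; remainder = value at the root: -8*(-29)^2 - 1*(-29)^1 + 2 = (-6728) + (29) + (2) = -6697; answer -6697
Part IV: B3 = -6697; r = 7; total draws C(14,5) = 2002; favorable C(7,1)*C(7,4) = 245; P = 35/286; answer 35/286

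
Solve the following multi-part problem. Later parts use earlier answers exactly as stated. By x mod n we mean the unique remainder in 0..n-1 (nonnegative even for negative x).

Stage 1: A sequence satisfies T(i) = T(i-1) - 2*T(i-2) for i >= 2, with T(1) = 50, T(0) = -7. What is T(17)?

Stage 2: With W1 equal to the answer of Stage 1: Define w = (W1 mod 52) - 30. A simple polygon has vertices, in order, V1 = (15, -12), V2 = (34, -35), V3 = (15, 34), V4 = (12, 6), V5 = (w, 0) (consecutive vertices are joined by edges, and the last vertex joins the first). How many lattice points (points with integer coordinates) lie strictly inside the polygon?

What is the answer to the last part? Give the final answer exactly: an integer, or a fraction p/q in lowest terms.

Stage 1: T(2) = 1*(50) - 2*(-7) = 64; iterating: T(2)=64, T(3)=-36, T(4)=-164, T(5)=-92, T(6)=236, T(7)=420, T(8)=-52, T(9)=-892, T(10)=-788, T(11)=996, T(12)=2572, T(13)=580, T(14)=-4564, T(15)=-5724, T(16)=3404, T(17)=14852; answer 14852
Stage 2: W1 = 14852; w = 2; cross terms: (15*-35 - 34*-12)=-117, (34*34 - 15*-35)=1681, (15*6 - 12*34)=-318, (12*0 - 2*6)=-12, (2*-12 - 15*0)=-24; twice the area = |1210| = 1210; area = 605; boundary points = 1 + 1 + 1 + 2 + 1 = 6; strictly interior points = area - boundary/2 + 1 = 603; answer 603

603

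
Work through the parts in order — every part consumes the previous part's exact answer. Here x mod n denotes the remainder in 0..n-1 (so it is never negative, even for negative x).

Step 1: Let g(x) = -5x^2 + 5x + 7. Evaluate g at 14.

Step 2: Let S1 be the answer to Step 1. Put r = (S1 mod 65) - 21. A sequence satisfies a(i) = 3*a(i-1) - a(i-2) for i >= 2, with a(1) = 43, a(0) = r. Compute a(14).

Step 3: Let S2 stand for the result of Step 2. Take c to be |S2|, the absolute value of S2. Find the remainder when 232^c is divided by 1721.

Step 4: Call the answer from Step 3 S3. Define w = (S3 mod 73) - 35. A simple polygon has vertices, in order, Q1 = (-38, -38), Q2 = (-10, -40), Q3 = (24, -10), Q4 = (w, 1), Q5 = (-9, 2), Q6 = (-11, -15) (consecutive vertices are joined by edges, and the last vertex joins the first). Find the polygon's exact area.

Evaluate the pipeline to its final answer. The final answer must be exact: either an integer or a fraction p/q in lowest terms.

1167

Step 1: -5*(14)^2 + 5*(14)^1 + 7 = (-980) + (70) + (7) = -903; answer -903
Step 2: S1 = -903; r = -14; a(2) = 3*(43) - 1*(-14) = 143; iterating: a(2)=143, a(3)=386, a(4)=1015, a(5)=2659, a(6)=6962, a(7)=18227, a(8)=47719, a(9)=124930, a(10)=327071, a(11)=856283, a(12)=2241778, a(13)=5869051, a(14)=15365375; answer 15365375
Step 3: S2 = 15365375; c = 15365375; squarings mod 1721: 232^1=232, 232^2=473, 232^4=1720, 232^8=1, 232^16=1, 232^32=1, 232^64=1, 232^128=1, 232^256=1, 232^512=1, 232^1024=1, 232^2048=1, 232^4096=1, 232^8192=1, 232^16384=1, 232^32768=1, 232^65536=1, 232^131072=1, 232^262144=1, 232^524288=1, 232^1048576=1, 232^2097152=1, 232^4194304=1, 232^8388608=1; 232^15365375 = 232^1 * 232^2 * 232^4 * 232^8 * 232^16 * 232^32 * 232^64 * 232^128 * 232^1024 * 232^4096 * 232^8192 * 232^16384 * 232^131072 * 232^524288 * 232^2097152 * 232^4194304 * 232^8388608 = 408 (mod 1721); answer 408
Step 4: S3 = 408; w = 8; cross terms: (-38*-40 - -10*-38)=1140, (-10*-10 - 24*-40)=1060, (24*1 - 8*-10)=104, (8*2 - -9*1)=25, (-9*-15 - -11*2)=157, (-11*-38 - -38*-15)=-152; twice the area = |2334| = 2334; area = 1167; answer 1167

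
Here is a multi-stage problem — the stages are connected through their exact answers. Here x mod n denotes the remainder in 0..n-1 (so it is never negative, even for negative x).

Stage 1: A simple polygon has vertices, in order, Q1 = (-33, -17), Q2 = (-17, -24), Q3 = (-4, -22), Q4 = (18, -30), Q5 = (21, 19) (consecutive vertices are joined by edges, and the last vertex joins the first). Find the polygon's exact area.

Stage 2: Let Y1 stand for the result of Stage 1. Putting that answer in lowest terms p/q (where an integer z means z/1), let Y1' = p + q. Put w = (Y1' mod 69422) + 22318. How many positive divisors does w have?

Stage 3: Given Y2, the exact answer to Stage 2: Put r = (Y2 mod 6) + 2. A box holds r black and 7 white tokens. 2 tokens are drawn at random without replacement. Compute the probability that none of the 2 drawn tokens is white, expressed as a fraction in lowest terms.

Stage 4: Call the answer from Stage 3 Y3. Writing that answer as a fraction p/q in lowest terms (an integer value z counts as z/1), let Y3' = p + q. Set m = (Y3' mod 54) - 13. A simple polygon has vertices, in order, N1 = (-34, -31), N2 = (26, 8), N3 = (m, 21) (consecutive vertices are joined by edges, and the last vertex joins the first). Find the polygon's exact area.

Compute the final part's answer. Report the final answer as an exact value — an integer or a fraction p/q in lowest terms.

1014

Stage 1: cross terms: (-33*-24 - -17*-17)=503, (-17*-22 - -4*-24)=278, (-4*-30 - 18*-22)=516, (18*19 - 21*-30)=972, (21*-17 - -33*19)=270; twice the area = |2539| = 2539; area = 2539/2; answer 2539/2
Stage 2: Y1 = 2539/2; threaded value p + q = 2541; w = 24859; 24859 is prime, so its only divisors are 1 and 24859; count = 2; answer 2
Stage 3: Y2 = 2; r = 4; total draws C(11,2) = 55; favorable C(4,2) = 6; P = 6/55; answer 6/55
Stage 4: Y3 = 6/55; threaded value p + q = 61; m = -6; cross terms: (-34*8 - 26*-31)=534, (26*21 - -6*8)=594, (-6*-31 - -34*21)=900; twice the area = |2028| = 2028; area = 1014; answer 1014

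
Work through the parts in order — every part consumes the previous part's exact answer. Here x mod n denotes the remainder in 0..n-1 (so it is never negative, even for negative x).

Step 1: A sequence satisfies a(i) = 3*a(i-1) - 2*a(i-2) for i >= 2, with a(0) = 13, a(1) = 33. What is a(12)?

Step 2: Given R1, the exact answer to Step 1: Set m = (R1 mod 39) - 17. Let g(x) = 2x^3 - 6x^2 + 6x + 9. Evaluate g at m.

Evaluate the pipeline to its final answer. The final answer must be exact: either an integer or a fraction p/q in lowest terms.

-239

Step 1: a(2) = 3*(33) - 2*(13) = 73; iterating: a(2)=73, a(3)=153, a(4)=313, a(5)=633, a(6)=1273, a(7)=2553, a(8)=5113, a(9)=10233, a(10)=20473, a(11)=40953, a(12)=81913; answer 81913
Step 2: R1 = 81913; m = -4; 2*(-4)^3 - 6*(-4)^2 + 6*(-4)^1 + 9 = (-128) + (-96) + (-24) + (9) = -239; answer -239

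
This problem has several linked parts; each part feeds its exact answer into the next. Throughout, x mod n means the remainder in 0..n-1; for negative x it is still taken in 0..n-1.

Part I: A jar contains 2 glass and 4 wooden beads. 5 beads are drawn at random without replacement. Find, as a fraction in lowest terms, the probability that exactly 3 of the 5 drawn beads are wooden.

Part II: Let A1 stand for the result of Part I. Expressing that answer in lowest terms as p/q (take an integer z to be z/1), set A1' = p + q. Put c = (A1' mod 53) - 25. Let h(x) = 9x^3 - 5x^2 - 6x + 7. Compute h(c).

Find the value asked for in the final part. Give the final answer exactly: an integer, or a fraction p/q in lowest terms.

Part I: total draws C(6,5) = 6; favorable C(4,3)*C(2,2) = 4; P = 2/3; answer 2/3
Part II: A1 = 2/3; threaded value p + q = 5; c = -20; 9*(-20)^3 - 5*(-20)^2 - 6*(-20)^1 + 7 = (-72000) + (-2000) + (120) + (7) = -73873; answer -73873

-73873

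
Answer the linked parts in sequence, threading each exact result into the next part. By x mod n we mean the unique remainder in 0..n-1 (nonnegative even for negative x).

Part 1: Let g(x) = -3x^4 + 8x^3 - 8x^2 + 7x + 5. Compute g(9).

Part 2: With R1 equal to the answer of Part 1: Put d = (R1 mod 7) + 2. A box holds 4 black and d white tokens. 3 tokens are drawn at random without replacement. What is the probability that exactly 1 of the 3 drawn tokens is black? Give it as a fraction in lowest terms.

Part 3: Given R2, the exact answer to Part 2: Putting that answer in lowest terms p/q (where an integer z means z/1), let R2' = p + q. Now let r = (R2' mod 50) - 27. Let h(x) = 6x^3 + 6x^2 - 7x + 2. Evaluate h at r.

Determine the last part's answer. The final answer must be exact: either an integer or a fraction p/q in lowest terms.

Part 1: -3*(9)^4 + 8*(9)^3 - 8*(9)^2 + 7*(9)^1 + 5 = (-19683) + (5832) + (-648) + (63) + (5) = -14431; answer -14431
Part 2: R1 = -14431; d = 5; total draws C(9,3) = 84; favorable C(4,1)*C(5,2) = 40; P = 10/21; answer 10/21
Part 3: R2 = 10/21; threaded value p + q = 31; r = 4; 6*(4)^3 + 6*(4)^2 - 7*(4)^1 + 2 = (384) + (96) + (-28) + (2) = 454; answer 454

454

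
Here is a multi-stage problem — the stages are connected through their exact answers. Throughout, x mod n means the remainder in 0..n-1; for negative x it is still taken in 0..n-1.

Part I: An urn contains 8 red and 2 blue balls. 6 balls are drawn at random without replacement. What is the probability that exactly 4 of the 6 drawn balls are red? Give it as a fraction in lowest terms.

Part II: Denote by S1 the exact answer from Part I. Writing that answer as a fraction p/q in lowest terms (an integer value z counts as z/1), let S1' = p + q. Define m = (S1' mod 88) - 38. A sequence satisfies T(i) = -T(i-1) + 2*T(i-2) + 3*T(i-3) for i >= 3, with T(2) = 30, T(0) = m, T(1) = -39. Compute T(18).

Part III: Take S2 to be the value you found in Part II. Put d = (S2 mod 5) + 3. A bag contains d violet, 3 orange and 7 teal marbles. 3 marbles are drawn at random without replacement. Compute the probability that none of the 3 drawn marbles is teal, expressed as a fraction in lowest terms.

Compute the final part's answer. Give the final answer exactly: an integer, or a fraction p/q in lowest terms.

3/17

Part I: total draws C(10,6) = 210; favorable C(8,4)*C(2,2) = 70; P = 1/3; answer 1/3
Part II: S1 = 1/3; threaded value p + q = 4; m = -34; T(3) = -1*(30) + 2*(-39) + 3*(-34) = -210; iterating: T(3)=-210, T(4)=153, T(5)=-483, T(6)=159, T(7)=-666, T(8)=-465, T(9)=-390, T(10)=-2538, T(11)=363, T(12)=-6609, T(13)=-279, T(14)=-11850, T(15)=-8535, T(16)=-16002, T(17)=-36618, T(18)=-20991; answer -20991
Part III: S2 = -20991; d = 7; total draws C(17,3) = 680; favorable C(10,3) = 120; P = 3/17; answer 3/17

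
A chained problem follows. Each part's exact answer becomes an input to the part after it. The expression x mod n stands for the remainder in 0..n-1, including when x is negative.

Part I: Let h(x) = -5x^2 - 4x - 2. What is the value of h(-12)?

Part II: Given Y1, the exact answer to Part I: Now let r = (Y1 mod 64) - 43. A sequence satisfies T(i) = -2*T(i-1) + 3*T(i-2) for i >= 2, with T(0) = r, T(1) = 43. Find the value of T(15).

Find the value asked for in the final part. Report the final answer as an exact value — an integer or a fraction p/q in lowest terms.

Part I: -5*(-12)^2 - 4*(-12)^1 - 2 = (-720) + (48) + (-2) = -674; answer -674
Part II: Y1 = -674; r = -13; T(2) = -2*(43) + 3*(-13) = -125; iterating: T(2)=-125, T(3)=379, T(4)=-1133, T(5)=3403, T(6)=-10205, T(7)=30619, T(8)=-91853, T(9)=275563, T(10)=-826685, T(11)=2480059, T(12)=-7440173, T(13)=22320523, T(14)=-66961565, T(15)=200884699; answer 200884699

200884699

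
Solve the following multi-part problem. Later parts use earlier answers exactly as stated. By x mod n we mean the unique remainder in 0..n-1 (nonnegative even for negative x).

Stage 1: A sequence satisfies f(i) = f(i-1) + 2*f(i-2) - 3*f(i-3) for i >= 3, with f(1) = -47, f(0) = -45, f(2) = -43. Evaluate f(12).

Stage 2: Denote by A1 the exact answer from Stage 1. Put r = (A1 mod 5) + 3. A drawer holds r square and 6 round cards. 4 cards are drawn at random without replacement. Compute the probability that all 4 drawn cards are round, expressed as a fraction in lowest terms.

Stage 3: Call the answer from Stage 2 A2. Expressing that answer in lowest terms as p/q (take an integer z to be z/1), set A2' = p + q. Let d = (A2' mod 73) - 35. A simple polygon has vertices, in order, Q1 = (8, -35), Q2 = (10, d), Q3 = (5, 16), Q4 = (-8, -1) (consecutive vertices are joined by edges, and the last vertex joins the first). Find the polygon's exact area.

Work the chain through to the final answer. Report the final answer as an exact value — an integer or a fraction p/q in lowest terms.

957/2

Stage 1: f(3) = 1*(-43) + 2*(-47) - 3*(-45) = -2; iterating: f(3)=-2, f(4)=53, f(5)=178, f(6)=290, f(7)=487, f(8)=533, f(9)=637, f(10)=242, f(11)=-83, f(12)=-1510; answer -1510
Stage 2: A1 = -1510; r = 3; total draws C(9,4) = 126; favorable C(6,4) = 15; P = 5/42; answer 5/42
Stage 3: A2 = 5/42; threaded value p + q = 47; d = 12; cross terms: (8*12 - 10*-35)=446, (10*16 - 5*12)=100, (5*-1 - -8*16)=123, (-8*-35 - 8*-1)=288; twice the area = |957| = 957; area = 957/2; answer 957/2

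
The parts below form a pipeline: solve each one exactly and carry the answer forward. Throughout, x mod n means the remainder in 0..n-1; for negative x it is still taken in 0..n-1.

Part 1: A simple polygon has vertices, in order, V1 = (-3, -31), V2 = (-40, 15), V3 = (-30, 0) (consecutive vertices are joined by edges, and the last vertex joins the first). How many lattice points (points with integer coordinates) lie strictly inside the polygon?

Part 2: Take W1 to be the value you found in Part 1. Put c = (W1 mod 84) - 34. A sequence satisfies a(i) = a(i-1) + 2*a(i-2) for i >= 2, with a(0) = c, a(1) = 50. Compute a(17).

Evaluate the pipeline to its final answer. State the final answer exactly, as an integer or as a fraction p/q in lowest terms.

Part 1: cross terms: (-3*15 - -40*-31)=-1285, (-40*0 - -30*15)=450, (-30*-31 - -3*0)=930; twice the area = |95| = 95; area = 95/2; boundary points = 1 + 5 + 1 = 7; strictly interior points = area - boundary/2 + 1 = 45; answer 45
Part 2: W1 = 45; c = 11; a(2) = 1*(50) + 2*(11) = 72; iterating: a(2)=72, a(3)=172, a(4)=316, a(5)=660, a(6)=1292, a(7)=2612, a(8)=5196, a(9)=10420, a(10)=20812, a(11)=41652, a(12)=83276, a(13)=166580, a(14)=333132, a(15)=666292, a(16)=1332556, a(17)=2665140; answer 2665140

2665140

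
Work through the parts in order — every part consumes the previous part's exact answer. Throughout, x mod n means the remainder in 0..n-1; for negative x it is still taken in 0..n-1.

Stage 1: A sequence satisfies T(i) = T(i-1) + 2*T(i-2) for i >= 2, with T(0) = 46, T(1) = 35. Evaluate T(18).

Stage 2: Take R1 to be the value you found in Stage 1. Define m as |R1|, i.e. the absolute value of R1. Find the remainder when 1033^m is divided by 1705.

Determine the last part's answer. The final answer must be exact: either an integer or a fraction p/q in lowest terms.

857

Stage 1: T(2) = 1*(35) + 2*(46) = 127; iterating: T(2)=127, T(3)=197, T(4)=451, T(5)=845, T(6)=1747, T(7)=3437, T(8)=6931, T(9)=13805, T(10)=27667, T(11)=55277, T(12)=110611, T(13)=221165, T(14)=442387, T(15)=884717, T(16)=1769491, T(17)=3538925, T(18)=7077907; answer 7077907
Stage 2: R1 = 7077907; m = 7077907; squarings mod 1705: 1033^1=1033, 1033^2=1464, 1033^4=111, 1033^8=386, 1033^16=661, 1033^32=441, 1033^64=111, 1033^128=386, 1033^256=661, 1033^512=441, 1033^1024=111, 1033^2048=386, 1033^4096=661, 1033^8192=441, 1033^16384=111, 1033^32768=386, 1033^65536=661, 1033^131072=441, 1033^262144=111, 1033^524288=386, 1033^1048576=661, 1033^2097152=441, 1033^4194304=111; 1033^7077907 = 1033^1 * 1033^2 * 1033^16 * 1033^262144 * 1033^524288 * 1033^2097152 * 1033^4194304 = 857 (mod 1705); answer 857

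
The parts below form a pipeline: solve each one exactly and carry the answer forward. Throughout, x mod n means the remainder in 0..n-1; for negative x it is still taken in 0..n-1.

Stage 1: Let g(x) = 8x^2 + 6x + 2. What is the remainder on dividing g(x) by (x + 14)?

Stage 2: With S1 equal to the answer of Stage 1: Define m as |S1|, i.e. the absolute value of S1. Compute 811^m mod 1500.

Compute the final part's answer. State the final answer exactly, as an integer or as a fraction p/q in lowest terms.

Stage 1: remainder = value at the root: 8*(-14)^2 + 6*(-14)^1 + 2 = (1568) + (-84) + (2) = 1486; answer 1486
Stage 2: S1 = 1486; m = 1486; squarings mod 1500: 811^1=811, 811^2=721, 811^4=841, 811^8=781, 811^16=961, 811^32=1021, 811^64=1441, 811^128=481, 811^256=361, 811^512=1321, 811^1024=541; 811^1486 = 811^2 * 811^4 * 811^8 * 811^64 * 811^128 * 811^256 * 811^1024 = 661 (mod 1500); answer 661

661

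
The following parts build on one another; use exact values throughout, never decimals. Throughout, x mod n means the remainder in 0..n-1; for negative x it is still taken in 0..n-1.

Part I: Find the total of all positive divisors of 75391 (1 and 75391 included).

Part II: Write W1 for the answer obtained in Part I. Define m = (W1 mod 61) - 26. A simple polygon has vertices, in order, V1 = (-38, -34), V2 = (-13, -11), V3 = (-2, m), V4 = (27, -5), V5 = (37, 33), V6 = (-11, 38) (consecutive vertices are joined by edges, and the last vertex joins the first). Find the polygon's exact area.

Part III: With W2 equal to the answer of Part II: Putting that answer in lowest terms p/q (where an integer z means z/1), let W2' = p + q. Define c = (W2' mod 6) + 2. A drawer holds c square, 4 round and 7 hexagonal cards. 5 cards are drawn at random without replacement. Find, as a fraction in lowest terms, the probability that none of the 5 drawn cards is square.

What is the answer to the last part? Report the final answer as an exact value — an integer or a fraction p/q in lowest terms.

Part I: 75391 is prime, so its only divisors are 1 and 75391; sigma = 1 + 75391 = 75392; answer 75392
Part II: W1 = 75392; m = 31; cross terms: (-38*-11 - -13*-34)=-24, (-13*31 - -2*-11)=-425, (-2*-5 - 27*31)=-827, (27*33 - 37*-5)=1076, (37*38 - -11*33)=1769, (-11*-34 - -38*38)=1818; twice the area = |3387| = 3387; area = 3387/2; answer 3387/2
Part III: W2 = 3387/2; threaded value p + q = 3389; c = 7; total draws C(18,5) = 8568; favorable C(11,5) = 462; P = 11/204; answer 11/204

11/204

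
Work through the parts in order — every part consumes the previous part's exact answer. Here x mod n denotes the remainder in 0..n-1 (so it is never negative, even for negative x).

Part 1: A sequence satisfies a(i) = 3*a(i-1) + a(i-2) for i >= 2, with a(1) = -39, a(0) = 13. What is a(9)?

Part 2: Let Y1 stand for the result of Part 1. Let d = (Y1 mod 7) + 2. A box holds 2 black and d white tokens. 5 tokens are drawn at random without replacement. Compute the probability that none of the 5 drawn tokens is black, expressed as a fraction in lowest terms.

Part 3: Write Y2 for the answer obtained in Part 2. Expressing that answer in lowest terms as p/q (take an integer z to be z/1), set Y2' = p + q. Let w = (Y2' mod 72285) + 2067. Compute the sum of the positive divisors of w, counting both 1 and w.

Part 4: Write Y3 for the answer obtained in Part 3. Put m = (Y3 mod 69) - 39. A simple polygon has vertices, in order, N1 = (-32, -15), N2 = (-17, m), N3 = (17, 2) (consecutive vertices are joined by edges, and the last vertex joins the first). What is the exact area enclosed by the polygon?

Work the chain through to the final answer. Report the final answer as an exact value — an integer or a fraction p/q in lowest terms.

Part 1: a(2) = 3*(-39) + 1*(13) = -104; iterating: a(2)=-104, a(3)=-351, a(4)=-1157, a(5)=-3822, a(6)=-12623, a(7)=-41691, a(8)=-137696, a(9)=-454779; answer -454779
Part 2: Y1 = -454779; d = 6; total draws C(8,5) = 56; favorable C(6,5) = 6; P = 3/28; answer 3/28
Part 3: Y2 = 3/28; threaded value p + q = 31; w = 2098; 2098 = 2 * 1049; sigma = (1 + 2) * (1 + 1049) = 3 * 1050 = 3150; answer 3150
Part 4: Y3 = 3150; m = 6; cross terms: (-32*6 - -17*-15)=-447, (-17*2 - 17*6)=-136, (17*-15 - -32*2)=-191; twice the area = |-774| = 774; area = 387; answer 387

387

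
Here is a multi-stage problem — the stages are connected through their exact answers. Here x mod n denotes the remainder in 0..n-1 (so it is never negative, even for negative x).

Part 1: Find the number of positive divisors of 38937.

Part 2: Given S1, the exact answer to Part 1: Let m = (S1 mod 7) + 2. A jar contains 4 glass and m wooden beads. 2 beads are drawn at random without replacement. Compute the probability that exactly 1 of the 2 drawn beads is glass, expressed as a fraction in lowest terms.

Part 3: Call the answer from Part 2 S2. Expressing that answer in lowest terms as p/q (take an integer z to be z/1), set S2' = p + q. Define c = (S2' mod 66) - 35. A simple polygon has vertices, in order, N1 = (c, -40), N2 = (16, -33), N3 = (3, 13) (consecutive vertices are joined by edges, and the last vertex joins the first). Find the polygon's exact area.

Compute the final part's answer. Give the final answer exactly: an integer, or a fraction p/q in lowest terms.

Part 1: 38937 = 3 * 12979; number of divisors = (1+1) * (1+1) = 4; answer 4
Part 2: S1 = 4; m = 6; total draws C(10,2) = 45; favorable C(4,1)*C(6,1) = 24; P = 8/15; answer 8/15
Part 3: S2 = 8/15; threaded value p + q = 23; c = -12; cross terms: (-12*-33 - 16*-40)=1036, (16*13 - 3*-33)=307, (3*-40 - -12*13)=36; twice the area = |1379| = 1379; area = 1379/2; answer 1379/2

1379/2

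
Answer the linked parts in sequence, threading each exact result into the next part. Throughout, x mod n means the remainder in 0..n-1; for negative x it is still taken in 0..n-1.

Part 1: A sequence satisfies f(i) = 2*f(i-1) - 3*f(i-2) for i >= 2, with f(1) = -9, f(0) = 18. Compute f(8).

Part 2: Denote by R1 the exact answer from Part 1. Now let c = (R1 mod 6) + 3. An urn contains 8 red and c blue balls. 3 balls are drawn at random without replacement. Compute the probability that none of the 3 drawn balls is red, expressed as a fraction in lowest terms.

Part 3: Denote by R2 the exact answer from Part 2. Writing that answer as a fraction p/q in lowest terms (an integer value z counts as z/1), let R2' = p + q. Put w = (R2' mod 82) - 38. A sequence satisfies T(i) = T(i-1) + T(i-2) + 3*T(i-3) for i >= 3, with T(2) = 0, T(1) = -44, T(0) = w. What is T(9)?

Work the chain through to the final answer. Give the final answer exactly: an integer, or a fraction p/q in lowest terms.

-10940

Part 1: f(2) = 2*(-9) - 3*(18) = -72; iterating: f(2)=-72, f(3)=-117, f(4)=-18, f(5)=315, f(6)=684, f(7)=423, f(8)=-1206; answer -1206
Part 2: R1 = -1206; c = 3; total draws C(11,3) = 165; favorable C(3,3) = 1; P = 1/165; answer 1/165
Part 3: R2 = 1/165; threaded value p + q = 166; w = -36; T(3) = 1*(0) + 1*(-44) + 3*(-36) = -152; iterating: T(3)=-152, T(4)=-284, T(5)=-436, T(6)=-1176, T(7)=-2464, T(8)=-4948, T(9)=-10940; answer -10940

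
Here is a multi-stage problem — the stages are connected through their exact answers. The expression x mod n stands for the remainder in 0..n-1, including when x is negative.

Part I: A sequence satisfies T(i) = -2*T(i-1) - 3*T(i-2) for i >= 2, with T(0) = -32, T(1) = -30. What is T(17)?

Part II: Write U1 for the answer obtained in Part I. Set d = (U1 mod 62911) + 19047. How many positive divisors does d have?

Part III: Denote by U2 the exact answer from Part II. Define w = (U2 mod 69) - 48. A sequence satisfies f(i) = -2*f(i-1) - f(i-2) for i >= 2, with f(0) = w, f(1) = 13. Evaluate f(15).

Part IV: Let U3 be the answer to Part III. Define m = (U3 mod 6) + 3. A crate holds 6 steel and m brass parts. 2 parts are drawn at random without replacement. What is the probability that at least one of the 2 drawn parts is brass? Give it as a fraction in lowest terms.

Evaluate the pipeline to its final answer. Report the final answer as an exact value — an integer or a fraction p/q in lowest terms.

Part I: T(2) = -2*(-30) - 3*(-32) = 156; iterating: T(2)=156, T(3)=-222, T(4)=-24, T(5)=714, T(6)=-1356, T(7)=570, T(8)=2928, T(9)=-7566, T(10)=6348, T(11)=10002, T(12)=-39048, T(13)=48090, T(14)=20964, T(15)=-186198, T(16)=309504, T(17)=-60414; answer -60414
Part II: U1 = -60414; d = 21544; 21544 = 2^3 * 2693; number of divisors = (3+1) * (1+1) = 8; answer 8
Part III: U2 = 8; w = -40; f(2) = -2*(13) - 1*(-40) = 14; iterating: f(2)=14, f(3)=-41, f(4)=68, f(5)=-95, f(6)=122, f(7)=-149, f(8)=176, f(9)=-203, f(10)=230, f(11)=-257, f(12)=284, f(13)=-311, f(14)=338, f(15)=-365; answer -365
Part IV: U3 = -365; m = 4; total draws C(10,2) = 45; complement C(6,2) = 15; favorable 45 - 15 = 30; P = 2/3; answer 2/3

2/3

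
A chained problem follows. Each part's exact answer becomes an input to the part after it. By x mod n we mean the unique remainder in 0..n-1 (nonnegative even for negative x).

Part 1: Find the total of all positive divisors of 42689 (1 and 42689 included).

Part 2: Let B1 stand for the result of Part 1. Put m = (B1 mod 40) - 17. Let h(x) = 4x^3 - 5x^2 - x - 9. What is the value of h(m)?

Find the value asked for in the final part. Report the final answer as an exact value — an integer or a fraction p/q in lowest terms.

Part 1: 42689 is prime, so its only divisors are 1 and 42689; sigma = 1 + 42689 = 42690; answer 42690
Part 2: B1 = 42690; m = -7; 4*(-7)^3 - 5*(-7)^2 - 1*(-7)^1 - 9 = (-1372) + (-245) + (7) + (-9) = -1619; answer -1619

-1619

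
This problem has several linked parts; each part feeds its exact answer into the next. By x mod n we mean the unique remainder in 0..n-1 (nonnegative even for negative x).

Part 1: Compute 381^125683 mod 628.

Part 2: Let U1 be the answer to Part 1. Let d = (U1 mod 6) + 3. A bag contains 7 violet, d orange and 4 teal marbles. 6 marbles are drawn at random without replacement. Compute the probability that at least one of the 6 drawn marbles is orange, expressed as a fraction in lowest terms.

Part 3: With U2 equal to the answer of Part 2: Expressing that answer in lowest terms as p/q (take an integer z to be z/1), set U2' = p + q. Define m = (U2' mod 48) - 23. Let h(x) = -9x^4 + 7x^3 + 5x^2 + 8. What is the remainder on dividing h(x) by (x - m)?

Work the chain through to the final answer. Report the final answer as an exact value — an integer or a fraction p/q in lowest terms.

-82492

Part 1: squarings mod 628: 381^1=381, 381^2=93, 381^4=485, 381^8=353, 381^16=265, 381^32=517, 381^64=389, 381^128=601, 381^256=101, 381^512=153, 381^1024=173, 381^2048=413, 381^4096=381, 381^8192=93, 381^16384=485, 381^32768=353, 381^65536=265; 381^125683 = 381^1 * 381^2 * 381^16 * 381^32 * 381^64 * 381^128 * 381^512 * 381^2048 * 381^8192 * 381^16384 * 381^32768 * 381^65536 = 389 (mod 628); answer 389
Part 2: U1 = 389; d = 8; total draws C(19,6) = 27132; complement C(11,6) = 462; favorable 27132 - 462 = 26670; P = 635/646; answer 635/646
Part 3: U2 = 635/646; threaded value p + q = 1281; m = 10; remainder = value at the root: -9*(10)^4 + 7*(10)^3 + 5*(10)^2 + 8 = (-90000) + (7000) + (500) + (8) = -82492; answer -82492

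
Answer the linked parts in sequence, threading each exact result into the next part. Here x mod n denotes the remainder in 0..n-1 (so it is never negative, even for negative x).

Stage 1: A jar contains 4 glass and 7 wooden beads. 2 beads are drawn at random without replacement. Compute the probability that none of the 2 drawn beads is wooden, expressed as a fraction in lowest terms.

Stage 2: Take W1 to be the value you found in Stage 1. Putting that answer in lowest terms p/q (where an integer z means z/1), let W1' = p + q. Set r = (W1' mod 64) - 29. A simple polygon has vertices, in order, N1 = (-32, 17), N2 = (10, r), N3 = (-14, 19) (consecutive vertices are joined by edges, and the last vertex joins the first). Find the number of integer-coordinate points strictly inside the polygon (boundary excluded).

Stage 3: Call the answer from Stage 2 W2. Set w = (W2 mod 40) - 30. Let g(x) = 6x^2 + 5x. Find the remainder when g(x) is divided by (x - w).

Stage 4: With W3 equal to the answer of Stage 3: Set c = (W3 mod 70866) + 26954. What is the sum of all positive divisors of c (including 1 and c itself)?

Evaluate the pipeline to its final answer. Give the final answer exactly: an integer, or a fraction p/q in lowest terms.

54560

Stage 1: total draws C(11,2) = 55; favorable C(4,2) = 6; P = 6/55; answer 6/55
Stage 2: W1 = 6/55; threaded value p + q = 61; r = 32; cross terms: (-32*32 - 10*17)=-1194, (10*19 - -14*32)=638, (-14*17 - -32*19)=370; twice the area = |-186| = 186; area = 93; boundary points = 3 + 1 + 2 = 6; strictly interior points = area - boundary/2 + 1 = 91; answer 91
Stage 3: W2 = 91; w = -19; remainder = value at the root: 6*(-19)^2 + 5*(-19)^1 = (2166) + (-95) = 2071; answer 2071
Stage 4: W3 = 2071; c = 29025; 29025 = 3^3 * 5^2 * 43; sigma = (1 + 3 + 9 + 27) * (1 + 5 + 25) * (1 + 43) = 40 * 31 * 44 = 54560; answer 54560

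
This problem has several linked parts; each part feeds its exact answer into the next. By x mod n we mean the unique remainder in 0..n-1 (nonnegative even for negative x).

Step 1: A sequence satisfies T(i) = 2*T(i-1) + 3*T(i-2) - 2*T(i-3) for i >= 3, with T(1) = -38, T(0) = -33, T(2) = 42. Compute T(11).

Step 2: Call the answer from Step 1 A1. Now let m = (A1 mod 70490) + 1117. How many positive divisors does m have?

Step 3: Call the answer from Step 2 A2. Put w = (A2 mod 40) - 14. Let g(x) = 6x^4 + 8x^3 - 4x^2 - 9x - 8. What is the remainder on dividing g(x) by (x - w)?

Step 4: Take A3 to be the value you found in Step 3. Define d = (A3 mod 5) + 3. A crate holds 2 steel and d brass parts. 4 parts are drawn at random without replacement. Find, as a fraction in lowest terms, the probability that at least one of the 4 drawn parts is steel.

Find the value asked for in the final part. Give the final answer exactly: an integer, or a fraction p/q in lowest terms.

11/14

Step 1: T(3) = 2*(42) + 3*(-38) - 2*(-33) = 36; iterating: T(3)=36, T(4)=274, T(5)=572, T(6)=1894, T(7)=4956, T(8)=14450, T(9)=39980, T(10)=113398, T(11)=317836; answer 317836
Step 2: A1 = 317836; m = 36993; 36993 = 3 * 11 * 19 * 59; number of divisors = (1+1) * (1+1) * (1+1) * (1+1) = 16; answer 16
Step 3: A2 = 16; w = 2; remainder = value at the root: 6*(2)^4 + 8*(2)^3 - 4*(2)^2 - 9*(2)^1 - 8 = (96) + (64) + (-16) + (-18) + (-8) = 118; answer 118
Step 4: A3 = 118; d = 6; total draws C(8,4) = 70; complement C(6,4) = 15; favorable 70 - 15 = 55; P = 11/14; answer 11/14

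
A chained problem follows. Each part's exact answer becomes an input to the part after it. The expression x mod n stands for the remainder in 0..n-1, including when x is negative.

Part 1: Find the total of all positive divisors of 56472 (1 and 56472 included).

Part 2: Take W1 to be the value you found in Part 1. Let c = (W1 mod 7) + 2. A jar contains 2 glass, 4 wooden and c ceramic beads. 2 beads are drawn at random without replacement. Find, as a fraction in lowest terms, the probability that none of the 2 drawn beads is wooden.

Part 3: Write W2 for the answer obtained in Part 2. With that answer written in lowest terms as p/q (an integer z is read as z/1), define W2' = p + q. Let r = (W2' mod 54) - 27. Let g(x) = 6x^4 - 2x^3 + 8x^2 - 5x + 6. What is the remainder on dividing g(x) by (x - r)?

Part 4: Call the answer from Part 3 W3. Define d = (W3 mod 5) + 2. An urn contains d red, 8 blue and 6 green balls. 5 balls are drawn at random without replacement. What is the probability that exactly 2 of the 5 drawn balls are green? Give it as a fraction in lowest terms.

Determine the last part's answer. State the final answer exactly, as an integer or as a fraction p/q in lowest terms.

Part 1: 56472 = 2^3 * 3 * 13 * 181; sigma = (1 + 2 + 4 + 8) * (1 + 3) * (1 + 13) * (1 + 181) = 15 * 4 * 14 * 182 = 152880; answer 152880
Part 2: W1 = 152880; c = 2; total draws C(8,2) = 28; favorable C(4,2) = 6; P = 3/14; answer 3/14
Part 3: W2 = 3/14; threaded value p + q = 17; r = -10; remainder = value at the root: 6*(-10)^4 - 2*(-10)^3 + 8*(-10)^2 - 5*(-10)^1 + 6 = (60000) + (2000) + (800) + (50) + (6) = 62856; answer 62856
Part 4: W3 = 62856; d = 3; total draws C(17,5) = 6188; favorable C(6,2)*C(11,3) = 2475; P = 2475/6188; answer 2475/6188

2475/6188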